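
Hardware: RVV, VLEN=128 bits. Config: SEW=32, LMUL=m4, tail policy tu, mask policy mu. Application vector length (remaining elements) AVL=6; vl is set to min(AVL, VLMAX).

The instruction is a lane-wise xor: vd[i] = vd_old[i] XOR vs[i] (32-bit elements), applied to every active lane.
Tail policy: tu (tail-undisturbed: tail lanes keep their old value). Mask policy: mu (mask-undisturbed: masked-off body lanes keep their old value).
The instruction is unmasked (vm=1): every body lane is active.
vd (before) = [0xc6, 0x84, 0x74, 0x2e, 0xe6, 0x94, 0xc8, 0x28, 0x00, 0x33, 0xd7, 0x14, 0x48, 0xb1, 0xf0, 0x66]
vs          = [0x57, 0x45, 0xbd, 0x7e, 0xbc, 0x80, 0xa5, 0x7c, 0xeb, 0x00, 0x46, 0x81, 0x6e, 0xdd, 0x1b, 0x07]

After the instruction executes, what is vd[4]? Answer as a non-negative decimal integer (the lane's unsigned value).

VLMAX = VLEN×LMUL/SEW = 128×4/32 = 16
vl ← min(6, 16) = 6
[0] xor(0xc6,0x57) = 0x91
[1] xor(0x84,0x45) = 0xc1
[2] xor(0x74,0xbd) = 0xc9
[3] xor(0x2e,0x7e) = 0x50
[4] xor(0xe6,0xbc) = 0x5a
[5] xor(0x94,0x80) = 0x14
[6] tail/keep = 0xc8
[7] tail/keep = 0x28
[8] tail/keep = 0x00
[9] tail/keep = 0x33
[10] tail/keep = 0xd7
[11] tail/keep = 0x14
[12] tail/keep = 0x48
[13] tail/keep = 0xb1
[14] tail/keep = 0xf0
[15] tail/keep = 0x66

vd[4] = 90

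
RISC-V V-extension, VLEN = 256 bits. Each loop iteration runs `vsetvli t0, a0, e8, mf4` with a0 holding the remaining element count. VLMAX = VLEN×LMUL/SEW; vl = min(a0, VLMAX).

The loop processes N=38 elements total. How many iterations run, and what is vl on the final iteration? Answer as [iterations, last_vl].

VLMAX = (256 × 1/4) / 8 = 8 lanes
N=38: ⌈38/8⌉ = 5 iters; last vl = 38 − 4×8 = 6

[iterations, last_vl] = [5, 6]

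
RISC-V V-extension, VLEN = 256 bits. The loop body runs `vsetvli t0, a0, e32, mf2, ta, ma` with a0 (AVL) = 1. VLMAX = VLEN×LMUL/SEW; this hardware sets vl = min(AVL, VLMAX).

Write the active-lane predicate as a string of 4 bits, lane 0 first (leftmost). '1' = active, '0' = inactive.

predicate = 1000

VLMAX = VLEN×LMUL/SEW = 256×1/2/32 = 4
vl = min(AVL, VLMAX) = min(1, 4) = 1
bits (lane 0 leftmost): 1000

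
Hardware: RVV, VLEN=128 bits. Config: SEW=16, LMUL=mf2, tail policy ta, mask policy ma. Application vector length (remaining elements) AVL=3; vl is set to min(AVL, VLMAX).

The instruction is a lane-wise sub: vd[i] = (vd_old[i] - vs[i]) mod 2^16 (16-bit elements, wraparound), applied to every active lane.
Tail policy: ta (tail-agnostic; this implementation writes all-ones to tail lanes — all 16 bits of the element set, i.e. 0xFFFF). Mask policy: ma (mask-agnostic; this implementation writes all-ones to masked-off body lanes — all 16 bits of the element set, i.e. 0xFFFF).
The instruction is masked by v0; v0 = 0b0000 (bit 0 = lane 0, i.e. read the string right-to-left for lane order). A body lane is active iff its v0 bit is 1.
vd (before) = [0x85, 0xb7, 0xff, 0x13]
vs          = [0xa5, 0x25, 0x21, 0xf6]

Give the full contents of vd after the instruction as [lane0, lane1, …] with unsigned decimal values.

lanes per group: 128·1/2/16 = 4
vl = min(AVL, VLMAX) = min(3, 4) = 3
vd[0] mask-off/ones -> 0xffff
vd[1] mask-off/ones -> 0xffff
vd[2] mask-off/ones -> 0xffff
vd[3] tail/ones -> 0xffff

vd = [65535, 65535, 65535, 65535]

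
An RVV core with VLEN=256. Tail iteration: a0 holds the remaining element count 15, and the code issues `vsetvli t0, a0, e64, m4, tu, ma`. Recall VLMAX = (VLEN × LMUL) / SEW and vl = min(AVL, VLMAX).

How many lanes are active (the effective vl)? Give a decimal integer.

vl = 15

lanes per group: 256·4/64 = 16
vl ← min(15, 16) = 15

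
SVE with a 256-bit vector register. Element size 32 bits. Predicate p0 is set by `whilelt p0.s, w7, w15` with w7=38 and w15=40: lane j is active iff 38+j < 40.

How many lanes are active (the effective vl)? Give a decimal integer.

256-bit reg / 32-bit elem → 8 lanes
active while 38+j < 40, i.e. j ∈ [0,2) capped at 8 ⇒ 2

vl = 2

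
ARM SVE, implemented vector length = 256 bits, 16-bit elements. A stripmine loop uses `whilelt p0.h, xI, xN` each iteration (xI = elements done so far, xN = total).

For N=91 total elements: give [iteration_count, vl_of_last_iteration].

register lanes = 256/16 = 16
iterations = ceil(91/16) = 6; final-pass vl = 11

[iterations, last_vl] = [6, 11]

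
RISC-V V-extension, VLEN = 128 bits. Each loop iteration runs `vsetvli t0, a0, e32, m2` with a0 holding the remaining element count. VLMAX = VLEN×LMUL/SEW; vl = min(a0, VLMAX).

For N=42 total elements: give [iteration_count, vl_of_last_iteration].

[iterations, last_vl] = [6, 2]

lanes per group: 128·2/32 = 8
42 elements at 8/iter → 6 passes, remainder 2 on the last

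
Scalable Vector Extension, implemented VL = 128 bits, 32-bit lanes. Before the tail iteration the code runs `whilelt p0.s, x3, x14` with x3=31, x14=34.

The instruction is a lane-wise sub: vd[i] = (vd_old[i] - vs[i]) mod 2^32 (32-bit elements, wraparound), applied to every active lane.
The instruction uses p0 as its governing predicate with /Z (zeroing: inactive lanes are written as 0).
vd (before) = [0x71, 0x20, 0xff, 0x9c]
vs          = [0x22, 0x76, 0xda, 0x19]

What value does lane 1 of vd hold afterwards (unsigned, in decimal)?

128-bit reg / 32-bit elem → 4 lanes
active while 31+j < 34, i.e. j ∈ [0,3) capped at 4 ⇒ 3
vd[0] sub(0x71,0x22) -> 0x4f
vd[1] sub(0x20,0x76) -> 0xffffffaa
vd[2] sub(0xff,0xda) -> 0x25
vd[3] tail/zero -> 0x00

vd[1] = 4294967210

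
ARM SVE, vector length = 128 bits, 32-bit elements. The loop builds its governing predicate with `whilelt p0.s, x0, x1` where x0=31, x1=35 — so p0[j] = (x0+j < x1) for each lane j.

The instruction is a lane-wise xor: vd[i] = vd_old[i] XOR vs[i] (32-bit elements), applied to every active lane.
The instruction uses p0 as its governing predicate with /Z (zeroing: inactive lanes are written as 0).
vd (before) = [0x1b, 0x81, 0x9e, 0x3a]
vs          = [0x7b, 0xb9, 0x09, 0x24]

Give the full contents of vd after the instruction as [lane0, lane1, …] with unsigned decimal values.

lane count: 128 div 32 = 4
whilelt: lane j active iff 31+j < 35 → j < 4 → 4 active
  i=0: xor(0x1b,0x7b) → 96
  i=1: xor(0x81,0xb9) → 56
  i=2: xor(0x9e,0x09) → 151
  i=3: xor(0x3a,0x24) → 30

vd = [96, 56, 151, 30]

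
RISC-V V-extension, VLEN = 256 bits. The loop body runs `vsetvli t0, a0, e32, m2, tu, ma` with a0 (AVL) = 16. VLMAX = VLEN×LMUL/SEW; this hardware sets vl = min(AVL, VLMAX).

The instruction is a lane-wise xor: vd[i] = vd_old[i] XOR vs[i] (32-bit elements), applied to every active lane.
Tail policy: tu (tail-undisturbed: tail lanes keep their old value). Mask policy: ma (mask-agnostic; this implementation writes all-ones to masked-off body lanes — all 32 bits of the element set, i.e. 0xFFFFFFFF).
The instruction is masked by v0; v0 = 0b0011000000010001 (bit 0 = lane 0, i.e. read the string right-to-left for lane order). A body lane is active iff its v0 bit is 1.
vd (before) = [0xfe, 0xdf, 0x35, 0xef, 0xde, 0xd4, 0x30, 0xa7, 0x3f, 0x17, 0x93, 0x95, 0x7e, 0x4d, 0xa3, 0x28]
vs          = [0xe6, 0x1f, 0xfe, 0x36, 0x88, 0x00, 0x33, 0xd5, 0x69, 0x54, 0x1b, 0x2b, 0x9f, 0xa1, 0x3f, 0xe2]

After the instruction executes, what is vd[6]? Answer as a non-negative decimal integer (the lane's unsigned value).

vd[6] = 4294967295

VLMAX = VLEN×LMUL/SEW = 256×2/32 = 16
AVL=16 ≤ VLMAX=16, so vl = 16
vd[0] xor(0xfe,0xe6) -> 0x18
vd[1] mask-off/ones -> 0xffffffff
vd[2] mask-off/ones -> 0xffffffff
vd[3] mask-off/ones -> 0xffffffff
vd[4] xor(0xde,0x88) -> 0x56
vd[5] mask-off/ones -> 0xffffffff
vd[6] mask-off/ones -> 0xffffffff
vd[7] mask-off/ones -> 0xffffffff
vd[8] mask-off/ones -> 0xffffffff
vd[9] mask-off/ones -> 0xffffffff
vd[10] mask-off/ones -> 0xffffffff
vd[11] mask-off/ones -> 0xffffffff
vd[12] xor(0x7e,0x9f) -> 0xe1
vd[13] xor(0x4d,0xa1) -> 0xec
vd[14] mask-off/ones -> 0xffffffff
vd[15] mask-off/ones -> 0xffffffff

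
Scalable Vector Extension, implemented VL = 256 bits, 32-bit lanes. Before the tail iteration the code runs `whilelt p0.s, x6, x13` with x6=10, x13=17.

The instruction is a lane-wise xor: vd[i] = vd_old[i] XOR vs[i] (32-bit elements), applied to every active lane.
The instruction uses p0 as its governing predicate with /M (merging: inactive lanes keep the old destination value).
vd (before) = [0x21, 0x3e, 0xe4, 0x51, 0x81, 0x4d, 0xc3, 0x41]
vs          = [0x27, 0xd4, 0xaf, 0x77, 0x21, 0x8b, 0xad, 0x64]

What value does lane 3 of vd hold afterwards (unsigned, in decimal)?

256-bit reg / 32-bit elem → 8 lanes
p0[j] = (10+j < 17); true for j=0..6 → 7 lanes set
vd[0] xor(0x21,0x27) -> 0x06
vd[1] xor(0x3e,0xd4) -> 0xea
vd[2] xor(0xe4,0xaf) -> 0x4b
vd[3] xor(0x51,0x77) -> 0x26
vd[4] xor(0x81,0x21) -> 0xa0
vd[5] xor(0x4d,0x8b) -> 0xc6
vd[6] xor(0xc3,0xad) -> 0x6e
vd[7] tail/keep -> 0x41

vd[3] = 38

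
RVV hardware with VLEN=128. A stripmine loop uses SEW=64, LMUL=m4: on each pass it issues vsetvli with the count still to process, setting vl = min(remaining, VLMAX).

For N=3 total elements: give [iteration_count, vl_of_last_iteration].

[iterations, last_vl] = [1, 3]

VLMAX = (128 × 4) / 64 = 8 lanes
N=3: ⌈3/8⌉ = 1 iters; last vl = 3 − 0×8 = 3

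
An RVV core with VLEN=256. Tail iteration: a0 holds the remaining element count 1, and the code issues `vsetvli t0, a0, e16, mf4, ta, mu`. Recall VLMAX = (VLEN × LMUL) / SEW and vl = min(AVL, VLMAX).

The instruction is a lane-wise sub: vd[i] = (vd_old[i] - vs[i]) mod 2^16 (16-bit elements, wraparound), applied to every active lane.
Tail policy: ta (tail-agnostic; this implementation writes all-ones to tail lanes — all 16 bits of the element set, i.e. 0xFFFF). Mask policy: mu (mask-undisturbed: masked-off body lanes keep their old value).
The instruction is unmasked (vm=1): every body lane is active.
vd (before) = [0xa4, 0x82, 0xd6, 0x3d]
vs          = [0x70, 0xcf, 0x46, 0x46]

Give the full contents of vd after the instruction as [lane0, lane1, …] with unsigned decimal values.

vd = [52, 65535, 65535, 65535]

lanes per group: 256·1/4/16 = 4
vl = min(AVL, VLMAX) = min(1, 4) = 1
  i=0: sub(0xa4,0x70) → 52
  i=1: tail/ones → 65535
  i=2: tail/ones → 65535
  i=3: tail/ones → 65535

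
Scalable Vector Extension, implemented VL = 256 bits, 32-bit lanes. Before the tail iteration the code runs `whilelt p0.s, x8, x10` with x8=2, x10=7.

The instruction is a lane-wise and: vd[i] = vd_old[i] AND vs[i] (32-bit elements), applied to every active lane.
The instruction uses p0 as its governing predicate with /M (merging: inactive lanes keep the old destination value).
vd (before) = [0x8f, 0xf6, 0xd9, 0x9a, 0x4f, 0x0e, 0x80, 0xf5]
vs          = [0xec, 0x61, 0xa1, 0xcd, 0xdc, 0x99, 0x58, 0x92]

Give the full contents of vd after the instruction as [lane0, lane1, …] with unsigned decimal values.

vd = [140, 96, 129, 136, 76, 14, 128, 245]

lane count: 256 div 32 = 8
active while 2+j < 7, i.e. j ∈ [0,5) capped at 8 ⇒ 5
vd[0] and(0x8f,0xec) -> 0x8c
vd[1] and(0xf6,0x61) -> 0x60
vd[2] and(0xd9,0xa1) -> 0x81
vd[3] and(0x9a,0xcd) -> 0x88
vd[4] and(0x4f,0xdc) -> 0x4c
vd[5] tail/keep -> 0x0e
vd[6] tail/keep -> 0x80
vd[7] tail/keep -> 0xf5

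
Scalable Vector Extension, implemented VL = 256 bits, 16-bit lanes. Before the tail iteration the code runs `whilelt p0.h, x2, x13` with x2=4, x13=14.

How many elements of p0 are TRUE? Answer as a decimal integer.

vl = 10

256-bit reg / 16-bit elem → 16 lanes
p0[j] = (4+j < 14); true for j=0..9 → 10 lanes set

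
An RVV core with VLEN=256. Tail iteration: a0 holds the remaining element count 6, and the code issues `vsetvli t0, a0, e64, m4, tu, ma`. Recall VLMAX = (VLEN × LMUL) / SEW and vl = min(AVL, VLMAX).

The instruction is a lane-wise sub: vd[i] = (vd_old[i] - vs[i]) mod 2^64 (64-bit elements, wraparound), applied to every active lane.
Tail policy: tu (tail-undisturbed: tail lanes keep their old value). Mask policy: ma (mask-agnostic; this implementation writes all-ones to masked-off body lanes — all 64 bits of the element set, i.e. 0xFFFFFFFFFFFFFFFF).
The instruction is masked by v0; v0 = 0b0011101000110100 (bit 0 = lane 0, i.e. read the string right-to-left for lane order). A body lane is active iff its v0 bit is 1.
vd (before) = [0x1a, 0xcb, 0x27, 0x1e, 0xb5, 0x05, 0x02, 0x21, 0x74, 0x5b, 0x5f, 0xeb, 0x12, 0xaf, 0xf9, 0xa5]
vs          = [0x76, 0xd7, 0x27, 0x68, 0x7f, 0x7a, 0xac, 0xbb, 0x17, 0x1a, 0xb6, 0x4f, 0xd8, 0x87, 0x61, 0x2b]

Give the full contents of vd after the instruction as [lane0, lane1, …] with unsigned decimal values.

vd = [18446744073709551615, 18446744073709551615, 0, 18446744073709551615, 54, 18446744073709551499, 2, 33, 116, 91, 95, 235, 18, 175, 249, 165]

VLMAX = VLEN×LMUL/SEW = 256×4/64 = 16
AVL=6 ≤ VLMAX=16, so vl = 6
lane  0: mask-off/ones ⇒ 0xffffffffffffffff
lane  1: mask-off/ones ⇒ 0xffffffffffffffff
lane  2: sub(0x27,0x27) ⇒ 0x00
lane  3: mask-off/ones ⇒ 0xffffffffffffffff
lane  4: sub(0xb5,0x7f) ⇒ 0x36
lane  5: sub(0x05,0x7a) ⇒ 0xffffffffffffff8b
lane  6: tail/keep ⇒ 0x02
lane  7: tail/keep ⇒ 0x21
lane  8: tail/keep ⇒ 0x74
lane  9: tail/keep ⇒ 0x5b
lane 10: tail/keep ⇒ 0x5f
lane 11: tail/keep ⇒ 0xeb
lane 12: tail/keep ⇒ 0x12
lane 13: tail/keep ⇒ 0xaf
lane 14: tail/keep ⇒ 0xf9
lane 15: tail/keep ⇒ 0xa5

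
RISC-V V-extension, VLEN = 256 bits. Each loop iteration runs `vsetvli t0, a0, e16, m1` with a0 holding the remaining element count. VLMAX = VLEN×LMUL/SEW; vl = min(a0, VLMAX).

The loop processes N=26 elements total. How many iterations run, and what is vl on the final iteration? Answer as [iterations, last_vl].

[iterations, last_vl] = [2, 10]

VLMAX = VLEN×LMUL/SEW = 256×1/16 = 16
N=26: ⌈26/16⌉ = 2 iters; last vl = 26 − 1×16 = 10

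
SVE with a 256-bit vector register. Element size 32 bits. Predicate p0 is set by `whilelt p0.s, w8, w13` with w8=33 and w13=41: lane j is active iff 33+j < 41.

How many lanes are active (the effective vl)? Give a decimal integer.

vl = 8

256-bit reg / 32-bit elem → 8 lanes
active while 33+j < 41, i.e. j ∈ [0,8) capped at 8 ⇒ 8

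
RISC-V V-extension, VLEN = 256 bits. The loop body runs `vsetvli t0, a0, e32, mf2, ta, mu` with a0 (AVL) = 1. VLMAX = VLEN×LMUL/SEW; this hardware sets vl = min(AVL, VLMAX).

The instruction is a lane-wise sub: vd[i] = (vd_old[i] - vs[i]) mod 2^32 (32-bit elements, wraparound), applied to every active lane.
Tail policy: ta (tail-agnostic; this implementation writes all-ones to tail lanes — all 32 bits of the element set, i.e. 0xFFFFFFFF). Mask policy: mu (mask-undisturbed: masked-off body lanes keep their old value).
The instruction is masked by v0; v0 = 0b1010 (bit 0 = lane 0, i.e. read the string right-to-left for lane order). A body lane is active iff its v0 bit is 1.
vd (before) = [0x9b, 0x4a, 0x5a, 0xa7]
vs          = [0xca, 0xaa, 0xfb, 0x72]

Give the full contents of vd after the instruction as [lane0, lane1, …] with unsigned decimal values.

lanes per group: 256·1/2/32 = 4
vl ← min(1, 4) = 1
  i=0: mask-off/keep → 155
  i=1: tail/ones → 4294967295
  i=2: tail/ones → 4294967295
  i=3: tail/ones → 4294967295

vd = [155, 4294967295, 4294967295, 4294967295]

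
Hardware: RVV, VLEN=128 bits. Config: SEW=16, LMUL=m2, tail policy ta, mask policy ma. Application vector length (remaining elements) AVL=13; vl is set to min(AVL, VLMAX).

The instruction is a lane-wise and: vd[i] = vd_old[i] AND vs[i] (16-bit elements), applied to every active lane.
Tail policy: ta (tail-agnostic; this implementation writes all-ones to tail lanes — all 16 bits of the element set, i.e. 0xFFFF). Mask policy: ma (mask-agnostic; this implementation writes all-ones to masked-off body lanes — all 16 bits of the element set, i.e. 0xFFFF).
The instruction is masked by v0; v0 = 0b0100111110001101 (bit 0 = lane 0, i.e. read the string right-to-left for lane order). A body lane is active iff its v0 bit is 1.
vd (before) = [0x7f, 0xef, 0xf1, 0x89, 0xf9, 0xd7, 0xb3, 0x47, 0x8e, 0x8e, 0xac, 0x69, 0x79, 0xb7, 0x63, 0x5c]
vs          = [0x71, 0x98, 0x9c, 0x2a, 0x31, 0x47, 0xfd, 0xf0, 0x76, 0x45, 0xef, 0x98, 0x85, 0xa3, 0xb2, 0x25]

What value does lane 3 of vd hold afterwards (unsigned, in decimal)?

VLMAX = VLEN×LMUL/SEW = 128×2/16 = 16
vl ← min(13, 16) = 13
vd[0] and(0x7f,0x71) -> 0x71
vd[1] mask-off/ones -> 0xffff
vd[2] and(0xf1,0x9c) -> 0x90
vd[3] and(0x89,0x2a) -> 0x08
vd[4] mask-off/ones -> 0xffff
vd[5] mask-off/ones -> 0xffff
vd[6] mask-off/ones -> 0xffff
vd[7] and(0x47,0xf0) -> 0x40
vd[8] and(0x8e,0x76) -> 0x06
vd[9] and(0x8e,0x45) -> 0x04
vd[10] and(0xac,0xef) -> 0xac
vd[11] and(0x69,0x98) -> 0x08
vd[12] mask-off/ones -> 0xffff
vd[13] tail/ones -> 0xffff
vd[14] tail/ones -> 0xffff
vd[15] tail/ones -> 0xffff

vd[3] = 8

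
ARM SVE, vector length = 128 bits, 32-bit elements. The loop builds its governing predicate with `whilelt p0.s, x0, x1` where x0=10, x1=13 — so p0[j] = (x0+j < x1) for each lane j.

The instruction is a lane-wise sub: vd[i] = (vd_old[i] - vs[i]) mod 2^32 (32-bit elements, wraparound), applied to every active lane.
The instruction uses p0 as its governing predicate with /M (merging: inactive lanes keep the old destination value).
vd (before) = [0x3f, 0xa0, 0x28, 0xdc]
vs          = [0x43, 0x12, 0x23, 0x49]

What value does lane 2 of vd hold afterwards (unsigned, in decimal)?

register lanes = 128/32 = 4
whilelt: lane j active iff 10+j < 13 → j < 3 → 3 active
[0] sub(0x3f,0x43) = 0xfffffffc
[1] sub(0xa0,0x12) = 0x8e
[2] sub(0x28,0x23) = 0x05
[3] tail/keep = 0xdc

vd[2] = 5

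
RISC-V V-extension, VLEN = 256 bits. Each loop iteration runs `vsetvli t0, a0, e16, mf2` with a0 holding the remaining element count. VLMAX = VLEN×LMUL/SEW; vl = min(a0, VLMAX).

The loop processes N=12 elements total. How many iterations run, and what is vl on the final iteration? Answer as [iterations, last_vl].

[iterations, last_vl] = [2, 4]

VLMAX = VLEN×LMUL/SEW = 256×1/2/16 = 8
N=12: ⌈12/8⌉ = 2 iters; last vl = 12 − 1×8 = 4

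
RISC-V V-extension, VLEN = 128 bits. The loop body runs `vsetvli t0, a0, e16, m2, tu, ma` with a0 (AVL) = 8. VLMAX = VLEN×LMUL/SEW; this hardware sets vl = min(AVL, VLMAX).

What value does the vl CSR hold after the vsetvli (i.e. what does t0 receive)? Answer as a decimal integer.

VLMAX = (128 × 2) / 16 = 16 lanes
vl ← min(8, 16) = 8

vl = 8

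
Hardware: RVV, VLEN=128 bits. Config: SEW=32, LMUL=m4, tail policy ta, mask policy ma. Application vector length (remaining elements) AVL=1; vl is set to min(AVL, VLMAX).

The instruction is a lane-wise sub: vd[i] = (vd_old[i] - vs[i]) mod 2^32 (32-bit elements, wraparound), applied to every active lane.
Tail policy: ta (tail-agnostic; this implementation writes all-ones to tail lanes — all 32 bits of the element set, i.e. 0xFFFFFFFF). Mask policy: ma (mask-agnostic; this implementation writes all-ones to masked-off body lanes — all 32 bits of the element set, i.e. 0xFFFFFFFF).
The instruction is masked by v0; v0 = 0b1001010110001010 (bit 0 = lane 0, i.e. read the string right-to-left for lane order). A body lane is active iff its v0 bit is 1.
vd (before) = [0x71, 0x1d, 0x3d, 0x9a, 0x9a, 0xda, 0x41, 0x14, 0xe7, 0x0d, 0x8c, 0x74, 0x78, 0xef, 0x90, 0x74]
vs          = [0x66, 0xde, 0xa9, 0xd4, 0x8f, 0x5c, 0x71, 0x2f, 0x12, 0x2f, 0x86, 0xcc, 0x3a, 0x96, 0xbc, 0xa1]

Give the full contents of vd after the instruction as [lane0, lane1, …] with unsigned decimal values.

VLMAX = VLEN×LMUL/SEW = 128×4/32 = 16
vl ← min(1, 16) = 1
vd[0] mask-off/ones -> 0xffffffff
vd[1] tail/ones -> 0xffffffff
vd[2] tail/ones -> 0xffffffff
vd[3] tail/ones -> 0xffffffff
vd[4] tail/ones -> 0xffffffff
vd[5] tail/ones -> 0xffffffff
vd[6] tail/ones -> 0xffffffff
vd[7] tail/ones -> 0xffffffff
vd[8] tail/ones -> 0xffffffff
vd[9] tail/ones -> 0xffffffff
vd[10] tail/ones -> 0xffffffff
vd[11] tail/ones -> 0xffffffff
vd[12] tail/ones -> 0xffffffff
vd[13] tail/ones -> 0xffffffff
vd[14] tail/ones -> 0xffffffff
vd[15] tail/ones -> 0xffffffff

vd = [4294967295, 4294967295, 4294967295, 4294967295, 4294967295, 4294967295, 4294967295, 4294967295, 4294967295, 4294967295, 4294967295, 4294967295, 4294967295, 4294967295, 4294967295, 4294967295]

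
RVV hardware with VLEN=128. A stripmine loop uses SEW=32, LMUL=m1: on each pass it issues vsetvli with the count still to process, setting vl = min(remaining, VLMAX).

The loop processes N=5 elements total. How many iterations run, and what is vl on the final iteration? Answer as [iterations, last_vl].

[iterations, last_vl] = [2, 1]

VLMAX = VLEN×LMUL/SEW = 128×1/32 = 4
5 elements at 4/iter → 2 passes, remainder 1 on the last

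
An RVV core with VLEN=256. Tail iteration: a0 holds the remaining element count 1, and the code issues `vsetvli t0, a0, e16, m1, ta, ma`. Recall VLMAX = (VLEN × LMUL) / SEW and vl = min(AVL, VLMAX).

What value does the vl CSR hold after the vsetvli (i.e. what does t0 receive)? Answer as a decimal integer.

vl = 1

lanes per group: 256·1/16 = 16
vl = min(AVL, VLMAX) = min(1, 16) = 1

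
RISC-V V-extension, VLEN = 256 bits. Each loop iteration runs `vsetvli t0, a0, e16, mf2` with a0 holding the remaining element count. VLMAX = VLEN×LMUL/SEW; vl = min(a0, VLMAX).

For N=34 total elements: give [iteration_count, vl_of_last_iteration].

VLMAX = (256 × 1/2) / 16 = 8 lanes
34 elements at 8/iter → 5 passes, remainder 2 on the last

[iterations, last_vl] = [5, 2]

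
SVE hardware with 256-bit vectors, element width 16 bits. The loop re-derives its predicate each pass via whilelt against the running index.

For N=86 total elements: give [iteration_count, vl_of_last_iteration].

lane count: 256 div 16 = 16
86 elements at 16/iter → 6 passes, remainder 6 on the last

[iterations, last_vl] = [6, 6]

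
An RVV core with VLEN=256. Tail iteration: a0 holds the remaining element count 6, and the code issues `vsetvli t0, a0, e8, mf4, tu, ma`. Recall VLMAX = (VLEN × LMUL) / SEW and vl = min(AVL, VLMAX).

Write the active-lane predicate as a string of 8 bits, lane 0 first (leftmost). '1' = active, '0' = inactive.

lanes per group: 256·1/4/8 = 8
vl ← min(6, 8) = 6
bits (lane 0 leftmost): 11111100

predicate = 11111100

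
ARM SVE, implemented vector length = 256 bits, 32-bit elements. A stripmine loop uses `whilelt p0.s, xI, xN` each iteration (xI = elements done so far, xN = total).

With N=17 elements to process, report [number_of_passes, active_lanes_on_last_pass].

[iterations, last_vl] = [3, 1]

register lanes = 256/32 = 8
N=17: ⌈17/8⌉ = 3 iters; last vl = 17 − 2×8 = 1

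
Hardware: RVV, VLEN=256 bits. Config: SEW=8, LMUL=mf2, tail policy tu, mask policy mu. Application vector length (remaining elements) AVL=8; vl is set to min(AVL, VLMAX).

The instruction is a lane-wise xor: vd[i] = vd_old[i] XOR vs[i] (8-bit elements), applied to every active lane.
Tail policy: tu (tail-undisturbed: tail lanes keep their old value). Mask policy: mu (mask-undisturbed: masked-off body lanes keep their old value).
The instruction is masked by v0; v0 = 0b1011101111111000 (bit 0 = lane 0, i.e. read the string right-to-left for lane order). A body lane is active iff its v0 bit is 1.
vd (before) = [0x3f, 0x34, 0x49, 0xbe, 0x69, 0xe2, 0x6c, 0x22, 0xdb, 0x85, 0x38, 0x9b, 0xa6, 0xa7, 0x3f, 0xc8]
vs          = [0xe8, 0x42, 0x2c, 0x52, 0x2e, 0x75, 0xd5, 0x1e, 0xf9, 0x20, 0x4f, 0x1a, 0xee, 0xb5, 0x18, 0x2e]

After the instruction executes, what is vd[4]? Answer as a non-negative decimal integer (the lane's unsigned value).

VLMAX = (256 × 1/2) / 8 = 16 lanes
vl ← min(8, 16) = 8
[0] mask-off/keep = 0x3f
[1] mask-off/keep = 0x34
[2] mask-off/keep = 0x49
[3] xor(0xbe,0x52) = 0xec
[4] xor(0x69,0x2e) = 0x47
[5] xor(0xe2,0x75) = 0x97
[6] xor(0x6c,0xd5) = 0xb9
[7] xor(0x22,0x1e) = 0x3c
[8] tail/keep = 0xdb
[9] tail/keep = 0x85
[10] tail/keep = 0x38
[11] tail/keep = 0x9b
[12] tail/keep = 0xa6
[13] tail/keep = 0xa7
[14] tail/keep = 0x3f
[15] tail/keep = 0xc8

vd[4] = 71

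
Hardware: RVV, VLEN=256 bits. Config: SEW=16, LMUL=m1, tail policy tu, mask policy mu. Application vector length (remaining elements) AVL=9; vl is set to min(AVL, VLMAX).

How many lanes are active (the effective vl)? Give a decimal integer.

vl = 9

lanes per group: 256·1/16 = 16
vl = min(AVL, VLMAX) = min(9, 16) = 9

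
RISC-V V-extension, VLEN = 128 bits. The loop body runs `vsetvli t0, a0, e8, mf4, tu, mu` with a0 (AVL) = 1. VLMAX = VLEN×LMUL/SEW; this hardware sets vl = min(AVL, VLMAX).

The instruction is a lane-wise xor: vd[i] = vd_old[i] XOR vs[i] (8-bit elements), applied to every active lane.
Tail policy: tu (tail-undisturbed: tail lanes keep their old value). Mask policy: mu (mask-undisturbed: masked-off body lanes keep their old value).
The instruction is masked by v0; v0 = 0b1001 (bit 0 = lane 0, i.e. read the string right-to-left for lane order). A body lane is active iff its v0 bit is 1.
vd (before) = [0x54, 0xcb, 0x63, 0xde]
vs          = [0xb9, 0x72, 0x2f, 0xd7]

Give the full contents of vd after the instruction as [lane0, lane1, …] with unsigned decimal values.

VLMAX = VLEN×LMUL/SEW = 128×1/4/8 = 4
vl ← min(1, 4) = 1
vd[0] xor(0x54,0xb9) -> 0xed
vd[1] tail/keep -> 0xcb
vd[2] tail/keep -> 0x63
vd[3] tail/keep -> 0xde

vd = [237, 203, 99, 222]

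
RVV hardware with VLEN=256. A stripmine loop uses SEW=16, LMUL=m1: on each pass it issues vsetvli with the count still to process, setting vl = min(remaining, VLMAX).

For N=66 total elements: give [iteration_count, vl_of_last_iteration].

lanes per group: 256·1/16 = 16
66 elements at 16/iter → 5 passes, remainder 2 on the last

[iterations, last_vl] = [5, 2]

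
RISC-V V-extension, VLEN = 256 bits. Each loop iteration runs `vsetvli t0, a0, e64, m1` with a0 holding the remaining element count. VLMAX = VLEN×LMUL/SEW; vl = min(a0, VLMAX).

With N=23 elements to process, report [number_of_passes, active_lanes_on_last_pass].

[iterations, last_vl] = [6, 3]

VLMAX = VLEN×LMUL/SEW = 256×1/64 = 4
iterations = ceil(23/4) = 6; final-pass vl = 3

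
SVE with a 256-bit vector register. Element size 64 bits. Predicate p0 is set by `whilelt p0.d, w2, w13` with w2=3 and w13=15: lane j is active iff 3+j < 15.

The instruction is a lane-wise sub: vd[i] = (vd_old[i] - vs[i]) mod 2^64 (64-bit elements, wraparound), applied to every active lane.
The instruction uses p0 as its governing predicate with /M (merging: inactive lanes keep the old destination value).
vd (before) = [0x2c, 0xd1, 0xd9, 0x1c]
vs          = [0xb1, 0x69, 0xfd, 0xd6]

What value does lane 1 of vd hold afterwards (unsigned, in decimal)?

lane count: 256 div 64 = 4
active while 3+j < 15, i.e. j ∈ [0,12) capped at 4 ⇒ 4
lane  0: sub(0x2c,0xb1) ⇒ 0xffffffffffffff7b
lane  1: sub(0xd1,0x69) ⇒ 0x68
lane  2: sub(0xd9,0xfd) ⇒ 0xffffffffffffffdc
lane  3: sub(0x1c,0xd6) ⇒ 0xffffffffffffff46

vd[1] = 104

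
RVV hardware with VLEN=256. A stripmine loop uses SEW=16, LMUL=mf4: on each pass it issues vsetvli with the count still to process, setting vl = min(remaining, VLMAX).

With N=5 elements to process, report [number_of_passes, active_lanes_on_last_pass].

[iterations, last_vl] = [2, 1]

VLMAX = (256 × 1/4) / 16 = 4 lanes
N=5: ⌈5/4⌉ = 2 iters; last vl = 5 − 1×4 = 1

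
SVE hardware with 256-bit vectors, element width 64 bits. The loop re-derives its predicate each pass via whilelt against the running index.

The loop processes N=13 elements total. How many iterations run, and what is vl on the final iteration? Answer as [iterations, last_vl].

256-bit reg / 64-bit elem → 4 lanes
N=13: ⌈13/4⌉ = 4 iters; last vl = 13 − 3×4 = 1

[iterations, last_vl] = [4, 1]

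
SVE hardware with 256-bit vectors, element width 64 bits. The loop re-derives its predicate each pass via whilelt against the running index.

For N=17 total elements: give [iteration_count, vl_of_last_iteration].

lane count: 256 div 64 = 4
iterations = ceil(17/4) = 5; final-pass vl = 1

[iterations, last_vl] = [5, 1]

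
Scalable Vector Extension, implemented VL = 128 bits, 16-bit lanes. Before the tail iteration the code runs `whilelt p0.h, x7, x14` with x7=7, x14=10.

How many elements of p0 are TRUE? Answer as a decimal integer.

register lanes = 128/16 = 8
p0[j] = (7+j < 10); true for j=0..2 → 3 lanes set

vl = 3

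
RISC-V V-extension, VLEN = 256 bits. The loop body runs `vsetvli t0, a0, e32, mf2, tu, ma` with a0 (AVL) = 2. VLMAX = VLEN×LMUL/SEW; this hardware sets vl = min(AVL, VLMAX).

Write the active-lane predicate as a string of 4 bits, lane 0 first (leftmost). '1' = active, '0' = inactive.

VLMAX = (256 × 1/2) / 32 = 4 lanes
AVL=2 ≤ VLMAX=4, so vl = 2
bits (lane 0 leftmost): 1100

predicate = 1100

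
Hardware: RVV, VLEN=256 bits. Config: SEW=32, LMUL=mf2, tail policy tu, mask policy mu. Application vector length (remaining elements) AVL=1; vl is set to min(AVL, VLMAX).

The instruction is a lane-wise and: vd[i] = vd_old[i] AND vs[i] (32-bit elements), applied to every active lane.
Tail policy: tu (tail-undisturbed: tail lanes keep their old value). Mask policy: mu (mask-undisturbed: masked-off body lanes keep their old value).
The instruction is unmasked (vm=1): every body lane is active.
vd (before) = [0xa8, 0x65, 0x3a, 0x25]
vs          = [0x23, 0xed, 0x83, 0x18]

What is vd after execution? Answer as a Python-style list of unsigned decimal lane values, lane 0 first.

vd = [32, 101, 58, 37]

lanes per group: 256·1/2/32 = 4
AVL=1 ≤ VLMAX=4, so vl = 1
  i=0: and(0xa8,0x23) → 32
  i=1: tail/keep → 101
  i=2: tail/keep → 58
  i=3: tail/keep → 37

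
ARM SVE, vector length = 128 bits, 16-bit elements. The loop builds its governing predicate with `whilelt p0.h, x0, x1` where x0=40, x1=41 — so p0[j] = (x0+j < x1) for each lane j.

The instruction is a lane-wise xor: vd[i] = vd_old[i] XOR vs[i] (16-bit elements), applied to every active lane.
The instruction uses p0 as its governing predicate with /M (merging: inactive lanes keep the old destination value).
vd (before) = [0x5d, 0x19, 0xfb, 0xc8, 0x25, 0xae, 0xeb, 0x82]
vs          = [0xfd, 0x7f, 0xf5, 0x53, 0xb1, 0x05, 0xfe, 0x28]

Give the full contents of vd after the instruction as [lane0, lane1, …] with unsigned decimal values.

register lanes = 128/16 = 8
whilelt: lane j active iff 40+j < 41 → j < 1 → 1 active
[0] xor(0x5d,0xfd) = 0xa0
[1] tail/keep = 0x19
[2] tail/keep = 0xfb
[3] tail/keep = 0xc8
[4] tail/keep = 0x25
[5] tail/keep = 0xae
[6] tail/keep = 0xeb
[7] tail/keep = 0x82

vd = [160, 25, 251, 200, 37, 174, 235, 130]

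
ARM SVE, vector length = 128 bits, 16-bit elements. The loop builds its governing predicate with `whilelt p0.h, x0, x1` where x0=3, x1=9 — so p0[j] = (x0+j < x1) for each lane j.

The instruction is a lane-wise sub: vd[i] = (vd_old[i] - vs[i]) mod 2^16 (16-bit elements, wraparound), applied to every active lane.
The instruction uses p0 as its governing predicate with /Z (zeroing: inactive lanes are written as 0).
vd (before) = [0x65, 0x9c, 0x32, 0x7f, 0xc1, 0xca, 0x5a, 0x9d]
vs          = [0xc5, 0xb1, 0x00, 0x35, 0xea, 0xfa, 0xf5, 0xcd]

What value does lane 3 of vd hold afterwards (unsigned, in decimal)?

128-bit reg / 16-bit elem → 8 lanes
active while 3+j < 9, i.e. j ∈ [0,6) capped at 8 ⇒ 6
lane  0: sub(0x65,0xc5) ⇒ 0xffa0
lane  1: sub(0x9c,0xb1) ⇒ 0xffeb
lane  2: sub(0x32,0x00) ⇒ 0x32
lane  3: sub(0x7f,0x35) ⇒ 0x4a
lane  4: sub(0xc1,0xea) ⇒ 0xffd7
lane  5: sub(0xca,0xfa) ⇒ 0xffd0
lane  6: tail/zero ⇒ 0x00
lane  7: tail/zero ⇒ 0x00

vd[3] = 74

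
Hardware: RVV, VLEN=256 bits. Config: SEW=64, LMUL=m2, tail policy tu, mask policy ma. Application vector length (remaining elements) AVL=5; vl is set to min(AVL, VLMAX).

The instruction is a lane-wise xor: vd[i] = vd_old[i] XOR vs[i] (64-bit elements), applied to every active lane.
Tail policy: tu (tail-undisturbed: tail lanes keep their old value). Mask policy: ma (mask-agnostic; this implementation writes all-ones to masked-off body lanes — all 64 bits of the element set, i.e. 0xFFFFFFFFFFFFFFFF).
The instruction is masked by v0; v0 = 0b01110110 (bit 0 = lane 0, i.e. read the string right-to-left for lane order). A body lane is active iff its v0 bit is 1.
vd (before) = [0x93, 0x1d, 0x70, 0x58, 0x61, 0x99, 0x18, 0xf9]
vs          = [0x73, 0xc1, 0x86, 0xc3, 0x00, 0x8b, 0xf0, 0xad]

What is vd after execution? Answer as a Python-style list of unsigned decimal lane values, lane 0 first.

vd = [18446744073709551615, 220, 246, 18446744073709551615, 97, 153, 24, 249]

VLMAX = VLEN×LMUL/SEW = 256×2/64 = 8
AVL=5 ≤ VLMAX=8, so vl = 5
vd[0] mask-off/ones -> 0xffffffffffffffff
vd[1] xor(0x1d,0xc1) -> 0xdc
vd[2] xor(0x70,0x86) -> 0xf6
vd[3] mask-off/ones -> 0xffffffffffffffff
vd[4] xor(0x61,0x00) -> 0x61
vd[5] tail/keep -> 0x99
vd[6] tail/keep -> 0x18
vd[7] tail/keep -> 0xf9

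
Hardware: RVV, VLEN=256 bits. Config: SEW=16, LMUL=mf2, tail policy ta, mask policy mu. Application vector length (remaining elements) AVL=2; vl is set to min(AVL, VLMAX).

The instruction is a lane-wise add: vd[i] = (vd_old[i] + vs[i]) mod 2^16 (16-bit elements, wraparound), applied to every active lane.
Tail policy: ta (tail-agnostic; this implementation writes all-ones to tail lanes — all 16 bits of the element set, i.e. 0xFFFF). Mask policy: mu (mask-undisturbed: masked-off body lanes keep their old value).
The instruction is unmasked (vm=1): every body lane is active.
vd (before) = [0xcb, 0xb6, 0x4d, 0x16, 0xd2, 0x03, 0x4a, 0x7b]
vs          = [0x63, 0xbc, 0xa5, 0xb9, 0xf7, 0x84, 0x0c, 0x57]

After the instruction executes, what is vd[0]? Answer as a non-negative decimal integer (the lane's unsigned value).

vd[0] = 302

VLMAX = (256 × 1/2) / 16 = 8 lanes
vl ← min(2, 8) = 2
[0] add(0xcb,0x63) = 0x12e
[1] add(0xb6,0xbc) = 0x172
[2] tail/ones = 0xffff
[3] tail/ones = 0xffff
[4] tail/ones = 0xffff
[5] tail/ones = 0xffff
[6] tail/ones = 0xffff
[7] tail/ones = 0xffff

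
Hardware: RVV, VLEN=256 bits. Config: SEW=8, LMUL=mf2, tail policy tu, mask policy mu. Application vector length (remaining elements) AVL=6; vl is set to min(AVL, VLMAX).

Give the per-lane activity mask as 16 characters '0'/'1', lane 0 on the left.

lanes per group: 256·1/2/8 = 16
vl ← min(6, 16) = 6
bits (lane 0 leftmost): 1111110000000000

predicate = 1111110000000000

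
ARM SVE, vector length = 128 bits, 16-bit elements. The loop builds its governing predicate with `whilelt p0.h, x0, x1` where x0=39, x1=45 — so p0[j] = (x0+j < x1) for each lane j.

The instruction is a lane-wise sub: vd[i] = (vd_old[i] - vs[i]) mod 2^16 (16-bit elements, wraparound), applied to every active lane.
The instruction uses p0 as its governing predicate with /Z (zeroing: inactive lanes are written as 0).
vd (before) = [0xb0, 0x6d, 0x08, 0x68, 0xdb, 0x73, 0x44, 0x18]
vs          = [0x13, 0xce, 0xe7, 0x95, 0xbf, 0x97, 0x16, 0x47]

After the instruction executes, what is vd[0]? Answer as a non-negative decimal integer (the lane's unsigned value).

128-bit reg / 16-bit elem → 8 lanes
p0[j] = (39+j < 45); true for j=0..5 → 6 lanes set
vd[0] sub(0xb0,0x13) -> 0x9d
vd[1] sub(0x6d,0xce) -> 0xff9f
vd[2] sub(0x08,0xe7) -> 0xff21
vd[3] sub(0x68,0x95) -> 0xffd3
vd[4] sub(0xdb,0xbf) -> 0x1c
vd[5] sub(0x73,0x97) -> 0xffdc
vd[6] tail/zero -> 0x00
vd[7] tail/zero -> 0x00

vd[0] = 157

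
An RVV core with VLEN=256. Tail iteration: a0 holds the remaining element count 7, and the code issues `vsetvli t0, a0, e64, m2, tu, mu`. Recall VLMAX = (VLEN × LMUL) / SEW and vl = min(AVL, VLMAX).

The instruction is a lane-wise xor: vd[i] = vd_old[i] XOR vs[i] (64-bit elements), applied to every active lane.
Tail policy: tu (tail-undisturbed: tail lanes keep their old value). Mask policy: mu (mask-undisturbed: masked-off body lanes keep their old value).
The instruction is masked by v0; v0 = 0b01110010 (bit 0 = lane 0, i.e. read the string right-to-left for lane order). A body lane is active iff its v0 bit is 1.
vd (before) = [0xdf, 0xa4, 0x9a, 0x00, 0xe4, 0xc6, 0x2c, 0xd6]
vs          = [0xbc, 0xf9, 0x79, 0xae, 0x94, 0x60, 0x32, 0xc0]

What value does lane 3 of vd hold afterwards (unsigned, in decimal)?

VLMAX = VLEN×LMUL/SEW = 256×2/64 = 8
vl ← min(7, 8) = 7
  i=0: mask-off/keep → 223
  i=1: xor(0xa4,0xf9) → 93
  i=2: mask-off/keep → 154
  i=3: mask-off/keep → 0
  i=4: xor(0xe4,0x94) → 112
  i=5: xor(0xc6,0x60) → 166
  i=6: xor(0x2c,0x32) → 30
  i=7: tail/keep → 214

vd[3] = 0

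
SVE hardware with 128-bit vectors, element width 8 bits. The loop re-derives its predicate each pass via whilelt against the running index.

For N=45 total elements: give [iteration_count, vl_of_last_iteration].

[iterations, last_vl] = [3, 13]

register lanes = 128/8 = 16
iterations = ceil(45/16) = 3; final-pass vl = 13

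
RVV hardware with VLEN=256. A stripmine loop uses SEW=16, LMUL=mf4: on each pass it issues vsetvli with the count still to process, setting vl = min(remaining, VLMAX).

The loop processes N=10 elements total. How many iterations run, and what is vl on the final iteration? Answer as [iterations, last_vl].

VLMAX = (256 × 1/4) / 16 = 4 lanes
10 elements at 4/iter → 3 passes, remainder 2 on the last

[iterations, last_vl] = [3, 2]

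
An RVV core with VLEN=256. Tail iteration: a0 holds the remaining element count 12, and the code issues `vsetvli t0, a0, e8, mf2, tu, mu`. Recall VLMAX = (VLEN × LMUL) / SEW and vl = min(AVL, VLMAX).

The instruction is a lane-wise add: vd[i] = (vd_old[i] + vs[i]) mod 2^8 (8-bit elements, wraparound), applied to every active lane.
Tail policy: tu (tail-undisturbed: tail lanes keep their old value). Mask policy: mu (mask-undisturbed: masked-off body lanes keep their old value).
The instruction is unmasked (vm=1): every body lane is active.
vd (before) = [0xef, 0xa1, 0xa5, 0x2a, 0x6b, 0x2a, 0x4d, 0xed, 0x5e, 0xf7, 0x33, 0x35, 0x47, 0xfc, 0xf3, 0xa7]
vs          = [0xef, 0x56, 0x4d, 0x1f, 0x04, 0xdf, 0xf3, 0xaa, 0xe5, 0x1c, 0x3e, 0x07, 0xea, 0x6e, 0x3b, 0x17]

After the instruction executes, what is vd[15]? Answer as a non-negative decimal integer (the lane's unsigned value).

vd[15] = 167

VLMAX = VLEN×LMUL/SEW = 256×1/2/8 = 16
vl = min(AVL, VLMAX) = min(12, 16) = 12
vd[0] add(0xef,0xef) -> 0xde
vd[1] add(0xa1,0x56) -> 0xf7
vd[2] add(0xa5,0x4d) -> 0xf2
vd[3] add(0x2a,0x1f) -> 0x49
vd[4] add(0x6b,0x04) -> 0x6f
vd[5] add(0x2a,0xdf) -> 0x09
vd[6] add(0x4d,0xf3) -> 0x40
vd[7] add(0xed,0xaa) -> 0x97
vd[8] add(0x5e,0xe5) -> 0x43
vd[9] add(0xf7,0x1c) -> 0x13
vd[10] add(0x33,0x3e) -> 0x71
vd[11] add(0x35,0x07) -> 0x3c
vd[12] tail/keep -> 0x47
vd[13] tail/keep -> 0xfc
vd[14] tail/keep -> 0xf3
vd[15] tail/keep -> 0xa7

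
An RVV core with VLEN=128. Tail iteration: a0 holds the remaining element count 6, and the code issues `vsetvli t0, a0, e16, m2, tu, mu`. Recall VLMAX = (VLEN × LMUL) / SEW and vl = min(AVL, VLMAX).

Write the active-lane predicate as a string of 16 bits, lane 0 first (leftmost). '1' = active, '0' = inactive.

VLMAX = VLEN×LMUL/SEW = 128×2/16 = 16
AVL=6 ≤ VLMAX=16, so vl = 6
bits (lane 0 leftmost): 1111110000000000

predicate = 1111110000000000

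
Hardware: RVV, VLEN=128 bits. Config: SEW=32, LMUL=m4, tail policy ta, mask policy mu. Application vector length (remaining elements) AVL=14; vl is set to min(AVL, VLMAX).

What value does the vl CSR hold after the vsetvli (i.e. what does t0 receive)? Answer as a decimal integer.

vl = 14

lanes per group: 128·4/32 = 16
vl = min(AVL, VLMAX) = min(14, 16) = 14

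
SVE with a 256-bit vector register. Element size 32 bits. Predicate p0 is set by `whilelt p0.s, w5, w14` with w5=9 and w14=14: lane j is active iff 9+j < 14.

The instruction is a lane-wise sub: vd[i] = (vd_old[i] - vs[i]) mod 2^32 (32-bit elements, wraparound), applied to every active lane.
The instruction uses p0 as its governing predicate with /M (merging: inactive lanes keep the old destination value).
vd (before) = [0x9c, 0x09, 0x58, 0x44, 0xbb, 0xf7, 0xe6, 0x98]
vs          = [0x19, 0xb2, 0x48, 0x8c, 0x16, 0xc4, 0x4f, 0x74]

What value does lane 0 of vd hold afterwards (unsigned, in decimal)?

vd[0] = 131

lane count: 256 div 32 = 8
p0[j] = (9+j < 14); true for j=0..4 → 5 lanes set
vd[0] sub(0x9c,0x19) -> 0x83
vd[1] sub(0x09,0xb2) -> 0xffffff57
vd[2] sub(0x58,0x48) -> 0x10
vd[3] sub(0x44,0x8c) -> 0xffffffb8
vd[4] sub(0xbb,0x16) -> 0xa5
vd[5] tail/keep -> 0xf7
vd[6] tail/keep -> 0xe6
vd[7] tail/keep -> 0x98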